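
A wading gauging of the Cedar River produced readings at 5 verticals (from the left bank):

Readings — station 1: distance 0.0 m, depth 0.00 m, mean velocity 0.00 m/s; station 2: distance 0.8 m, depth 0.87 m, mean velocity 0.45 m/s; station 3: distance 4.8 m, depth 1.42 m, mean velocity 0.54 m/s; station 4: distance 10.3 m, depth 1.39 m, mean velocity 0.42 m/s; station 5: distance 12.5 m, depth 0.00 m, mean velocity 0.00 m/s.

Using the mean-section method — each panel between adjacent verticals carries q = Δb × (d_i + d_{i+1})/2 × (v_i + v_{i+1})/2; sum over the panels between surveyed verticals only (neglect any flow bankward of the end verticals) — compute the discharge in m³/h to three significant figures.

23000 m³/h

Panel 1-2: Δb = 0.8 m, d̄ = (0.00+0.87)/2 = 0.435, v̄ = (0.00+0.45)/2 = 0.225 → q = 0.8×0.435×0.225 = 0.07830 m³/s
Panel 2-3: Δb = 4 m, d̄ = (0.87+1.42)/2 = 1.145, v̄ = (0.45+0.54)/2 = 0.495 → q = 4×1.145×0.495 = 2.267 m³/s
Panel 3-4: Δb = 5.5 m, d̄ = (1.42+1.39)/2 = 1.405, v̄ = (0.54+0.42)/2 = 0.48 → q = 5.5×1.405×0.48 = 3.709 m³/s
Panel 4-5: Δb = 2.2 m, d̄ = (1.39+0.00)/2 = 0.695, v̄ = (0.42+0.00)/2 = 0.21 → q = 2.2×0.695×0.21 = 0.3211 m³/s
Q = Σ q = 6.376 m³/s
= 6.376 × 3600 = 22950 m³/h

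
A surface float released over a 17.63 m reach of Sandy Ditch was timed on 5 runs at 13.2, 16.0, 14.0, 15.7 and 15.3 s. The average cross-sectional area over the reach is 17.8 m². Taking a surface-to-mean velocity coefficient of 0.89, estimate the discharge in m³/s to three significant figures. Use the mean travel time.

18.8 m³/s

t̄ = (13.2 + 16.0 + 14.0 + 15.7 + 15.3) / 5 = 14.84 s
v_surface = L / t̄ = 17.63 / 14.84 = 1.188 m/s
v_mean = 0.89 × 1.188 = 1.057 m/s
Q = A × v_mean = 17.8 × 1.057 = 18.82 m³/s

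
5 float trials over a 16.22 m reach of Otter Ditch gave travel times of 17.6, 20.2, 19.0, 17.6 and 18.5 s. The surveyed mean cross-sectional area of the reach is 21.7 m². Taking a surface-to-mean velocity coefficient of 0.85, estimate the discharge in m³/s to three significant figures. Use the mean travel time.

t̄ = (17.6 + 20.2 + 19.0 + 17.6 + 18.5) / 5 = 18.58 s
v_surface = L / t̄ = 16.22 / 18.58 = 0.8730 m/s
v_mean = 0.85 × 0.8730 = 0.7420 m/s
Q = A × v_mean = 21.7 × 0.7420 = 16.10 m³/s

16.1 m³/s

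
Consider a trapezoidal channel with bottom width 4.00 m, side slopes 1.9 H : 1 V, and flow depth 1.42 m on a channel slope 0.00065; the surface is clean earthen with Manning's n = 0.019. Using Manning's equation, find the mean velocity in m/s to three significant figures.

A = (b + z·y)·y = (4.00 + 1.9×1.42)×1.42 = 9.511 m²
P = b + 2y√(1+z²) = 4.00 + 2×1.42×√(1+1.9²) = 10.10 m
R = A/P = 9.511/10.10 = 0.9419 m
Q = (1/n)·A·R^(2/3)·S^(1/2) = (1/0.019) × 9.511 × 0.9419^(2/3) × 0.00065^(1/2) = 12.26 m³/s
V = Q/A = 12.26/9.511 = 1.289 m/s

1.29 m/s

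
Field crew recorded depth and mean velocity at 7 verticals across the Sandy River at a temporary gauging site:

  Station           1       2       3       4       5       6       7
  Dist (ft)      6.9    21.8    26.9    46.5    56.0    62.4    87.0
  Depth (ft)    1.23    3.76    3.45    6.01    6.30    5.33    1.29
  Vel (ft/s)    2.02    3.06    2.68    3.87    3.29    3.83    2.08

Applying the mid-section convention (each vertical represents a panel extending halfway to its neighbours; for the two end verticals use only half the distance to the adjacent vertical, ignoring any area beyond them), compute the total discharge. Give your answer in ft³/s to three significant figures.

1100 ft³/s

w_1 = (21.8 − 6.9)/2 = 7.45 ft; q_1 = 2.02 × 1.23 × 7.45 = 18.51 ft³/s
w_2 = (26.9 − 6.9)/2 = 10 ft; q_2 = 3.06 × 3.76 × 10 = 115.1 ft³/s
w_3 = (46.5 − 21.8)/2 = 12.35 ft; q_3 = 2.68 × 3.45 × 12.35 = 114.2 ft³/s
w_4 = (56.0 − 26.9)/2 = 14.55 ft; q_4 = 3.87 × 6.01 × 14.55 = 338.4 ft³/s
w_5 = (62.4 − 46.5)/2 = 7.95 ft; q_5 = 3.29 × 6.30 × 7.95 = 164.8 ft³/s
w_6 = (87.0 − 56.0)/2 = 15.5 ft; q_6 = 3.83 × 5.33 × 15.5 = 316.4 ft³/s
w_7 = (87.0 − 62.4)/2 = 12.3 ft; q_7 = 2.08 × 1.29 × 12.3 = 33.00 ft³/s
Q = Σ qᵢ = 1100 ft³/s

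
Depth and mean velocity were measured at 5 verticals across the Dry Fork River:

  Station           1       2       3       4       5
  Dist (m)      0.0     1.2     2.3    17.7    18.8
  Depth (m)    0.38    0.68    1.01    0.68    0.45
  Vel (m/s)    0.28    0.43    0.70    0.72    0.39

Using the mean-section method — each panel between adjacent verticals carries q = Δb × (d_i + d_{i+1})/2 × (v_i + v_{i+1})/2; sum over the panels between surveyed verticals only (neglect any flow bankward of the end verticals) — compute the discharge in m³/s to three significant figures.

Panel 1-2: Δb = 1.2 m, d̄ = (0.38+0.68)/2 = 0.53, v̄ = (0.28+0.43)/2 = 0.355 → q = 1.2×0.53×0.355 = 0.2258 m³/s
Panel 2-3: Δb = 1.1 m, d̄ = (0.68+1.01)/2 = 0.845, v̄ = (0.43+0.70)/2 = 0.565 → q = 1.1×0.845×0.565 = 0.5252 m³/s
Panel 3-4: Δb = 15.4 m, d̄ = (1.01+0.68)/2 = 0.845, v̄ = (0.70+0.72)/2 = 0.71 → q = 15.4×0.845×0.71 = 9.239 m³/s
Panel 4-5: Δb = 1.1 m, d̄ = (0.68+0.45)/2 = 0.565, v̄ = (0.72+0.39)/2 = 0.555 → q = 1.1×0.565×0.555 = 0.3449 m³/s
Q = Σ q = 10.34 m³/s

10.3 m³/s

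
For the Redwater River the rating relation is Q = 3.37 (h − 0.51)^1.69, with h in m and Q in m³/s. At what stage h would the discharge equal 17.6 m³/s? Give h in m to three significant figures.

3.17 m

h − h₀ = (Q/C)^(1/b) = (17.6/3.37)^(1/1.69) = 2.659 m
h = 0.51 + 2.659 = 3.169 m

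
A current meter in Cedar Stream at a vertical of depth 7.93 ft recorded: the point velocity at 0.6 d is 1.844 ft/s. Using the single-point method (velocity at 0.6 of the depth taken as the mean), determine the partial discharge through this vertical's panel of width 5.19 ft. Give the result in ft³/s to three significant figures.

75.9 ft³/s

v̄ = v₀.₆ = 1.844 ft/s
q = v̄ × d × w = 1.844 × 7.93 × 5.19 = 75.89 ft³/s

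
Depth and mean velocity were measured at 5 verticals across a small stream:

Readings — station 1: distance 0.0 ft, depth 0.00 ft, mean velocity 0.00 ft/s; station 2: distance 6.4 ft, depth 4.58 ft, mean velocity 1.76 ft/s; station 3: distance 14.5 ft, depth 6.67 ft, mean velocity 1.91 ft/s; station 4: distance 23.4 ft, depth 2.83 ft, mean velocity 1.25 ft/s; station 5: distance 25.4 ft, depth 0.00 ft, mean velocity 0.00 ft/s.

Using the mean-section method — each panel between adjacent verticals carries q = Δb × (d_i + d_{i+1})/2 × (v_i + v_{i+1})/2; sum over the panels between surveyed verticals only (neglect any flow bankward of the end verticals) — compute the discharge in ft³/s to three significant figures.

165 ft³/s

Panel 1-2: Δb = 6.4 ft, d̄ = (0.00+4.58)/2 = 2.29, v̄ = (0.00+1.76)/2 = 0.88 → q = 6.4×2.29×0.88 = 12.90 ft³/s
Panel 2-3: Δb = 8.1 ft, d̄ = (4.58+6.67)/2 = 5.625, v̄ = (1.76+1.91)/2 = 1.835 → q = 8.1×5.625×1.835 = 83.61 ft³/s
Panel 3-4: Δb = 8.9 ft, d̄ = (6.67+2.83)/2 = 4.75, v̄ = (1.91+1.25)/2 = 1.58 → q = 8.9×4.75×1.58 = 66.79 ft³/s
Panel 4-5: Δb = 2 ft, d̄ = (2.83+0.00)/2 = 1.415, v̄ = (1.25+0.00)/2 = 0.625 → q = 2×1.415×0.625 = 1.769 ft³/s
Q = Σ q = 165.1 ft³/s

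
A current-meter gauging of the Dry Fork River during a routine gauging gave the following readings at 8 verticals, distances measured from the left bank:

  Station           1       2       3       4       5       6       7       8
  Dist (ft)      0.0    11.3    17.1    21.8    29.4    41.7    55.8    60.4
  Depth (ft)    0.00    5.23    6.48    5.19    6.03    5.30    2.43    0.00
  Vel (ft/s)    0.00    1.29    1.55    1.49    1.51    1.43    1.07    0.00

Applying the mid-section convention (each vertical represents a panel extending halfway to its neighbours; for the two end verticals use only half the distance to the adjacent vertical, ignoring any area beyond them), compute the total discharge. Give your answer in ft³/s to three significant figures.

373 ft³/s

w_2 = (17.1 − 0.0)/2 = 8.55 ft; q_2 = 1.29 × 5.23 × 8.55 = 57.68 ft³/s
w_3 = (21.8 − 11.3)/2 = 5.25 ft; q_3 = 1.55 × 6.48 × 5.25 = 52.73 ft³/s
w_4 = (29.4 − 17.1)/2 = 6.15 ft; q_4 = 1.49 × 5.19 × 6.15 = 47.56 ft³/s
w_5 = (41.7 − 21.8)/2 = 9.95 ft; q_5 = 1.51 × 6.03 × 9.95 = 90.60 ft³/s
w_6 = (55.8 − 29.4)/2 = 13.2 ft; q_6 = 1.43 × 5.30 × 13.2 = 100.0 ft³/s
w_7 = (60.4 − 41.7)/2 = 9.35 ft; q_7 = 1.07 × 2.43 × 9.35 = 24.31 ft³/s
Stations 1, 8 contribute zero (depth or velocity is 0).
Q = Σ qᵢ = 372.9 ft³/s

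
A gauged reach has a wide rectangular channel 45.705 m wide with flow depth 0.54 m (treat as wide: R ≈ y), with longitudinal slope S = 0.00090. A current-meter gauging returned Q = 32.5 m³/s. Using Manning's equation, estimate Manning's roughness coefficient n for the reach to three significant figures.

A = b·y = 45.705 × 0.54 = 24.68 m²
Wide channel: R ≈ y = 0.54 m
n = (1/Q)·A·R^(2/3)·S^(1/2) = (1/32.5) × 24.68 × 0.6631 × 0.03000 = 0.01511

0.0151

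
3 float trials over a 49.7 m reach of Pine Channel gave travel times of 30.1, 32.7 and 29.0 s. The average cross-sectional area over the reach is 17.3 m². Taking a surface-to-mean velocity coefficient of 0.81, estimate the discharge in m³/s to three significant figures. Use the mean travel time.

t̄ = (30.1 + 32.7 + 29.0) / 3 = 30.6 s
v_surface = L / t̄ = 49.7 / 30.6 = 1.624 m/s
v_mean = 0.81 × 1.624 = 1.316 m/s
Q = A × v_mean = 17.3 × 1.316 = 22.76 m³/s

22.8 m³/s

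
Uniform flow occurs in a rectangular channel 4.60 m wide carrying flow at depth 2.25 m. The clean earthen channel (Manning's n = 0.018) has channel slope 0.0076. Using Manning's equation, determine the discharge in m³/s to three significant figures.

54.6 m³/s

A = b·y = 4.60 × 2.25 = 10.35 m²
P = b + 2y = 4.60 + 2×2.25 = 9.100 m
R = A/P = 10.35/9.100 = 1.137 m
Q = (1/n)·A·R^(2/3)·S^(1/2) = (1/0.018) × 10.35 × 1.137^(2/3) × 0.0076^(1/2) = 54.62 m³/s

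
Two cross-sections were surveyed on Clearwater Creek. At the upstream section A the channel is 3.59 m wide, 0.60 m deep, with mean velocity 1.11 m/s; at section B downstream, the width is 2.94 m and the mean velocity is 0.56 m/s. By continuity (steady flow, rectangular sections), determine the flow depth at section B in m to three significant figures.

Q = A₁V₁ = (3.59×0.60) × 1.11 = 2.391 m³/s
d₂ = Q/(b₂ V₂) = 2.391/(2.94×0.56) = 1.452 m

1.45 m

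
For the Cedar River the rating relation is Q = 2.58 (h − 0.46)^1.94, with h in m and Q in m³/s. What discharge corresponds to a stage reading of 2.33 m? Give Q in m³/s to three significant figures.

Q = 2.58 × (2.33 − 0.46)^1.94 = 2.58 × 1.87^1.94 = 8.689 m³/s

8.69 m³/s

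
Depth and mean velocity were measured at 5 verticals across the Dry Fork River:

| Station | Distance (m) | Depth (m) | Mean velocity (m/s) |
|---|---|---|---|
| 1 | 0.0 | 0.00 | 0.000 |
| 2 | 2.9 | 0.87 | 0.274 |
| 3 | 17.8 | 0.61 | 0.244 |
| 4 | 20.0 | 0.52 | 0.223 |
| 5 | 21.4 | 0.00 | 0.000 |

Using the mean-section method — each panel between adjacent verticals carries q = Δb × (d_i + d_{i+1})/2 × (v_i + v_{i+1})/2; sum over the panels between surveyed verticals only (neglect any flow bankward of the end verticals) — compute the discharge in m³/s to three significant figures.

3.36 m³/s

Panel 1-2: Δb = 2.9 m, d̄ = (0.00+0.87)/2 = 0.435, v̄ = (0.000+0.274)/2 = 0.137 → q = 2.9×0.435×0.137 = 0.1728 m³/s
Panel 2-3: Δb = 14.9 m, d̄ = (0.87+0.61)/2 = 0.74, v̄ = (0.274+0.244)/2 = 0.259 → q = 14.9×0.74×0.259 = 2.856 m³/s
Panel 3-4: Δb = 2.2 m, d̄ = (0.61+0.52)/2 = 0.565, v̄ = (0.244+0.223)/2 = 0.2335 → q = 2.2×0.565×0.2335 = 0.2902 m³/s
Panel 4-5: Δb = 1.4 m, d̄ = (0.52+0.00)/2 = 0.26, v̄ = (0.223+0.000)/2 = 0.1115 → q = 1.4×0.26×0.1115 = 0.04059 m³/s
Q = Σ q = 3.359 m³/s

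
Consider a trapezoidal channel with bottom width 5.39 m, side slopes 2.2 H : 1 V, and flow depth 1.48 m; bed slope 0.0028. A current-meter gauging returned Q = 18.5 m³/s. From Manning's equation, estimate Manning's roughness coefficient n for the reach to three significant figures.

A = (b + z·y)·y = (5.39 + 2.2×1.48)×1.48 = 12.80 m²
P = b + 2y√(1+z²) = 5.39 + 2×1.48×√(1+2.2²) = 12.54 m
R = A/P = 12.80/12.54 = 1.020 m
n = (1/Q)·A·R^(2/3)·S^(1/2) = (1/18.5) × 12.80 × 1.013 × 0.05292 = 0.03709

0.0371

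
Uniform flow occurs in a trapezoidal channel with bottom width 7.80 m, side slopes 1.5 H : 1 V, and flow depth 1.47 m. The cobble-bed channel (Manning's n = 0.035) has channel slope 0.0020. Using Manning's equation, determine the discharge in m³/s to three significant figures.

20.3 m³/s

A = (b + z·y)·y = (7.80 + 1.5×1.47)×1.47 = 14.71 m²
P = b + 2y√(1+z²) = 7.80 + 2×1.47×√(1+1.5²) = 13.10 m
R = A/P = 14.71/13.10 = 1.123 m
Q = (1/n)·A·R^(2/3)·S^(1/2) = (1/0.035) × 14.71 × 1.123^(2/3) × 0.0020^(1/2) = 20.30 m³/s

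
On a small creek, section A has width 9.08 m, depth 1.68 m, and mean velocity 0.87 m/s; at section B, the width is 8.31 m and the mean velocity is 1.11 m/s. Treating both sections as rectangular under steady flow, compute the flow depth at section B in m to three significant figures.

1.44 m

Q = A₁V₁ = (9.08×1.68) × 0.87 = 13.27 m³/s
d₂ = Q/(b₂ V₂) = 13.27/(8.31×1.11) = 1.439 m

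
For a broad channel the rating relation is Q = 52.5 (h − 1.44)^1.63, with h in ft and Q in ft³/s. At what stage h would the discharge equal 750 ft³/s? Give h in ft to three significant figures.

6.55 ft

h − h₀ = (Q/C)^(1/b) = (750/52.5)^(1/1.63) = 5.111 ft
h = 1.44 + 5.111 = 6.551 ft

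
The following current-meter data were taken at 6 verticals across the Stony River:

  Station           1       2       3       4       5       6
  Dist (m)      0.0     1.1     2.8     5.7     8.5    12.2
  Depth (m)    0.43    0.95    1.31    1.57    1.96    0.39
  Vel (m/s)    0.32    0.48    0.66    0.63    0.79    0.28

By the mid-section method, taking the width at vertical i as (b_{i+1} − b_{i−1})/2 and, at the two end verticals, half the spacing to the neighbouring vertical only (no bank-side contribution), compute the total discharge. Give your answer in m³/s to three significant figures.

10.8 m³/s

w_1 = (1.1 − 0.0)/2 = 0.55 m; q_1 = 0.32 × 0.43 × 0.55 = 0.07568 m³/s
w_2 = (2.8 − 0.0)/2 = 1.4 m; q_2 = 0.48 × 0.95 × 1.4 = 0.6384 m³/s
w_3 = (5.7 − 1.1)/2 = 2.3 m; q_3 = 0.66 × 1.31 × 2.3 = 1.989 m³/s
w_4 = (8.5 − 2.8)/2 = 2.85 m; q_4 = 0.63 × 1.57 × 2.85 = 2.819 m³/s
w_5 = (12.2 − 5.7)/2 = 3.25 m; q_5 = 0.79 × 1.96 × 3.25 = 5.032 m³/s
w_6 = (12.2 − 8.5)/2 = 1.85 m; q_6 = 0.28 × 0.39 × 1.85 = 0.2020 m³/s
Q = Σ qᵢ = 10.76 m³/s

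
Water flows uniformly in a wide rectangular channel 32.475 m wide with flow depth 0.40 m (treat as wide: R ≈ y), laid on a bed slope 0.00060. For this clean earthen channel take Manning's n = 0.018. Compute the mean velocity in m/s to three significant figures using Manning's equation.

0.739 m/s

A = b·y = 32.475 × 0.40 = 12.99 m²
Wide channel: R ≈ y = 0.40 m
Q = (1/n)·A·R^(2/3)·S^(1/2) = (1/0.018) × 12.99 × 0.4000^(2/3) × 0.00060^(1/2) = 9.597 m³/s
V = Q/A = 9.597/12.99 = 0.7388 m/s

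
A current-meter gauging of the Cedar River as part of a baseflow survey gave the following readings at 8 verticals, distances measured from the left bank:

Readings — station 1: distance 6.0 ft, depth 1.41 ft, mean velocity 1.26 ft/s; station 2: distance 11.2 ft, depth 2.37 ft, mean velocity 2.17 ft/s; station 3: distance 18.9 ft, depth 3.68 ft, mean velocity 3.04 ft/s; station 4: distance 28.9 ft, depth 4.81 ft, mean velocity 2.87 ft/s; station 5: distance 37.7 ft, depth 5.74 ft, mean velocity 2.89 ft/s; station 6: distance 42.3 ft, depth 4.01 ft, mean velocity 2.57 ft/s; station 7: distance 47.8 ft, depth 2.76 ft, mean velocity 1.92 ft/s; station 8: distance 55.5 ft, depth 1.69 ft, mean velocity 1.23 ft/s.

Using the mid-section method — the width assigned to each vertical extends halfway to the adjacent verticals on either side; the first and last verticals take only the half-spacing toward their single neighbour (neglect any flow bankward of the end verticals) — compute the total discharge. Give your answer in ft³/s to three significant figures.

473 ft³/s

w_1 = (11.2 − 6.0)/2 = 2.6 ft; q_1 = 1.26 × 1.41 × 2.6 = 4.619 ft³/s
w_2 = (18.9 − 6.0)/2 = 6.45 ft; q_2 = 2.17 × 2.37 × 6.45 = 33.17 ft³/s
w_3 = (28.9 − 11.2)/2 = 8.85 ft; q_3 = 3.04 × 3.68 × 8.85 = 99.01 ft³/s
w_4 = (37.7 − 18.9)/2 = 9.4 ft; q_4 = 2.87 × 4.81 × 9.4 = 129.8 ft³/s
w_5 = (42.3 − 28.9)/2 = 6.7 ft; q_5 = 2.89 × 5.74 × 6.7 = 111.1 ft³/s
w_6 = (47.8 − 37.7)/2 = 5.05 ft; q_6 = 2.57 × 4.01 × 5.05 = 52.04 ft³/s
w_7 = (55.5 − 42.3)/2 = 6.6 ft; q_7 = 1.92 × 2.76 × 6.6 = 34.97 ft³/s
w_8 = (55.5 − 47.8)/2 = 3.85 ft; q_8 = 1.23 × 1.69 × 3.85 = 8.003 ft³/s
Q = Σ qᵢ = 472.7 ft³/s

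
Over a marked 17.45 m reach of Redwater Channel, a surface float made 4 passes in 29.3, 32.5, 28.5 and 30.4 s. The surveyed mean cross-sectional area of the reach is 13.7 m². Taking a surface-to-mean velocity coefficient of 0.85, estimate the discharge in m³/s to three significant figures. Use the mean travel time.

6.73 m³/s

t̄ = (29.3 + 32.5 + 28.5 + 30.4) / 4 = 30.175 s
v_surface = L / t̄ = 17.45 / 30.175 = 0.5783 m/s
v_mean = 0.85 × 0.5783 = 0.4915 m/s
Q = A × v_mean = 13.7 × 0.4915 = 6.734 m³/s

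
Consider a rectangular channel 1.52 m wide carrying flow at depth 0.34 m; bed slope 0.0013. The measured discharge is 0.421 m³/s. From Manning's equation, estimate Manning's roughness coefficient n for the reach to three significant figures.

0.0169

A = b·y = 1.52 × 0.34 = 0.5168 m²
P = b + 2y = 1.52 + 2×0.34 = 2.200 m
R = A/P = 0.5168/2.200 = 0.2349 m
n = (1/Q)·A·R^(2/3)·S^(1/2) = (1/0.421) × 0.5168 × 0.3807 × 0.03606 = 0.01685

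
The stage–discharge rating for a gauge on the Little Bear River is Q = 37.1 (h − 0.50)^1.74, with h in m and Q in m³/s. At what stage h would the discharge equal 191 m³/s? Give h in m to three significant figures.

h − h₀ = (Q/C)^(1/b) = (191/37.1)^(1/1.74) = 2.564 m
h = 0.50 + 2.564 = 3.064 m

3.06 m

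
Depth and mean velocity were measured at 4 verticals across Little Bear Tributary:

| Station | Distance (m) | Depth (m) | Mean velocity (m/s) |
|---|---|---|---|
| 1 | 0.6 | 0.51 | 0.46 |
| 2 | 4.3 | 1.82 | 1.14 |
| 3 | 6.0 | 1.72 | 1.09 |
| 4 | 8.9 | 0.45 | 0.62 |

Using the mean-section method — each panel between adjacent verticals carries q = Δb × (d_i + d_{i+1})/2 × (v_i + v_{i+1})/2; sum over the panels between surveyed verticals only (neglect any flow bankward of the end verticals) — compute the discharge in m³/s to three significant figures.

Panel 1-2: Δb = 3.7 m, d̄ = (0.51+1.82)/2 = 1.165, v̄ = (0.46+1.14)/2 = 0.8 → q = 3.7×1.165×0.8 = 3.448 m³/s
Panel 2-3: Δb = 1.7 m, d̄ = (1.82+1.72)/2 = 1.77, v̄ = (1.14+1.09)/2 = 1.115 → q = 1.7×1.77×1.115 = 3.355 m³/s
Panel 3-4: Δb = 2.9 m, d̄ = (1.72+0.45)/2 = 1.085, v̄ = (1.09+0.62)/2 = 0.855 → q = 2.9×1.085×0.855 = 2.690 m³/s
Q = Σ q = 9.494 m³/s

9.49 m³/s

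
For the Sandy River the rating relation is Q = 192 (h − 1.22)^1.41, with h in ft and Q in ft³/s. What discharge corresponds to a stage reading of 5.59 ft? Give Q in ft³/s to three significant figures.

1540 ft³/s

Q = 192 × (5.59 − 1.22)^1.41 = 192 × 4.37^1.41 = 1536 ft³/s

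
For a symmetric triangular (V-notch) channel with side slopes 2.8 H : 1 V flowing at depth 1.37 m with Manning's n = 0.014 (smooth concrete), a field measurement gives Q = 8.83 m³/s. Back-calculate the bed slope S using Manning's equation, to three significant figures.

A = z·y² = 2.8×1.37² = 5.255 m²
P = 2y√(1+z²) = 2×1.37×√(1+2.8²) = 8.147 m
R = A/P = 5.255/8.147 = 0.6451 m
S = (Q·n / (1·A·R^(2/3)))² = (8.83×0.014 / (1×5.255×0.7466))² = 0.0009927

0.000993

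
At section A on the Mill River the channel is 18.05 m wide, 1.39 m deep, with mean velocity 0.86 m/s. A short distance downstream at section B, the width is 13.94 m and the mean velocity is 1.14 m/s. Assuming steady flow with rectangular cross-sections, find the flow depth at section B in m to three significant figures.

Q = A₁V₁ = (18.05×1.39) × 0.86 = 21.58 m³/s
d₂ = Q/(b₂ V₂) = 21.58/(13.94×1.14) = 1.358 m

1.36 m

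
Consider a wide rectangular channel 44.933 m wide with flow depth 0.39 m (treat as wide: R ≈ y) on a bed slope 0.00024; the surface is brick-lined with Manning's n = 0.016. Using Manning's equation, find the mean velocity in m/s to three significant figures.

0.517 m/s

A = b·y = 44.933 × 0.39 = 17.52 m²
Wide channel: R ≈ y = 0.39 m
Q = (1/n)·A·R^(2/3)·S^(1/2) = (1/0.016) × 17.52 × 0.3900^(2/3) × 0.00024^(1/2) = 9.057 m³/s
V = Q/A = 9.057/17.52 = 0.5168 m/s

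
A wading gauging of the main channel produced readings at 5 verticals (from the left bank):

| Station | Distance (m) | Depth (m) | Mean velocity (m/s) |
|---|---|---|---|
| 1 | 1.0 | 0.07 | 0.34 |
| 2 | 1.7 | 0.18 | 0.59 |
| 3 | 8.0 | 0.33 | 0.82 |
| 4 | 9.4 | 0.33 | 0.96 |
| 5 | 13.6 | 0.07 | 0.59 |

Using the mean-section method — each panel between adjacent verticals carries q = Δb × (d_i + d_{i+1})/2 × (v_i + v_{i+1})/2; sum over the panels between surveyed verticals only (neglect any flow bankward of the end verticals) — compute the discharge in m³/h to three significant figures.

8050 m³/h

Panel 1-2: Δb = 0.7 m, d̄ = (0.07+0.18)/2 = 0.125, v̄ = (0.34+0.59)/2 = 0.465 → q = 0.7×0.125×0.465 = 0.04069 m³/s
Panel 2-3: Δb = 6.3 m, d̄ = (0.18+0.33)/2 = 0.255, v̄ = (0.59+0.82)/2 = 0.705 → q = 6.3×0.255×0.705 = 1.133 m³/s
Panel 3-4: Δb = 1.4 m, d̄ = (0.33+0.33)/2 = 0.33, v̄ = (0.82+0.96)/2 = 0.89 → q = 1.4×0.33×0.89 = 0.4112 m³/s
Panel 4-5: Δb = 4.2 m, d̄ = (0.33+0.07)/2 = 0.2, v̄ = (0.96+0.59)/2 = 0.775 → q = 4.2×0.2×0.775 = 0.6510 m³/s
Q = Σ q = 2.235 m³/s
= 2.235 × 3600 = 8048 m³/h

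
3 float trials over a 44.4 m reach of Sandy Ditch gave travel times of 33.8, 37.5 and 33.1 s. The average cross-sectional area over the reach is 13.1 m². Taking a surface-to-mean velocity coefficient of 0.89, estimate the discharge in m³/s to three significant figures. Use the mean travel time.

14.9 m³/s

t̄ = (33.8 + 37.5 + 33.1) / 3 = 34.8 s
v_surface = L / t̄ = 44.4 / 34.8 = 1.276 m/s
v_mean = 0.89 × 1.276 = 1.136 m/s
Q = A × v_mean = 13.1 × 1.136 = 14.88 m³/s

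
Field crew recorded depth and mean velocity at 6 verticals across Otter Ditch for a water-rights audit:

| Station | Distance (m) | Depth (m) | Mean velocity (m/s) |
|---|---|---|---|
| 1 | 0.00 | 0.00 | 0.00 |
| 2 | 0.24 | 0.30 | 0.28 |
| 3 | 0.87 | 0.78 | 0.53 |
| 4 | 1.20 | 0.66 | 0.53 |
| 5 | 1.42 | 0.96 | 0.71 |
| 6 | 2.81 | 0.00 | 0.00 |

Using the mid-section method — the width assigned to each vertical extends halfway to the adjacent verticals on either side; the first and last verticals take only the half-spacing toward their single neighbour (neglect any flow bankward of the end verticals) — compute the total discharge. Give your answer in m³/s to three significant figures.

0.880 m³/s

w_2 = (0.87 − 0.00)/2 = 0.435 m; q_2 = 0.28 × 0.30 × 0.435 = 0.03654 m³/s
w_3 = (1.20 − 0.24)/2 = 0.48 m; q_3 = 0.53 × 0.78 × 0.48 = 0.1984 m³/s
w_4 = (1.42 − 0.87)/2 = 0.275 m; q_4 = 0.53 × 0.66 × 0.275 = 0.09620 m³/s
w_5 = (2.81 − 1.20)/2 = 0.805 m; q_5 = 0.71 × 0.96 × 0.805 = 0.5487 m³/s
Stations 1, 6 contribute zero (depth or velocity is 0).
Q = Σ qᵢ = 0.8799 m³/s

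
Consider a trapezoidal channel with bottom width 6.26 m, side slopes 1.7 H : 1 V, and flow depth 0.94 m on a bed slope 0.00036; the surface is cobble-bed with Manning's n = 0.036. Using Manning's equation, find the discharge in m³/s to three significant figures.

3.19 m³/s

A = (b + z·y)·y = (6.26 + 1.7×0.94)×0.94 = 7.387 m²
P = b + 2y√(1+z²) = 6.26 + 2×0.94×√(1+1.7²) = 9.968 m
R = A/P = 7.387/9.968 = 0.7410 m
Q = (1/n)·A·R^(2/3)·S^(1/2) = (1/0.036) × 7.387 × 0.7410^(2/3) × 0.00036^(1/2) = 3.188 m³/s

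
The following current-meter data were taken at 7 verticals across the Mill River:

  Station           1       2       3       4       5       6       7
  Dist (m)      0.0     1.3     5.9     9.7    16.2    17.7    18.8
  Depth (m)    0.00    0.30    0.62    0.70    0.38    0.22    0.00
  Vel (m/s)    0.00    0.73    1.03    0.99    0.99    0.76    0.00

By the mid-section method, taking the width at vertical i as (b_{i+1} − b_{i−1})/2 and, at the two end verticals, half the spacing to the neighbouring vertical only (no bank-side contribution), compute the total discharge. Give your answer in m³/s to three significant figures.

8.62 m³/s

w_2 = (5.9 − 0.0)/2 = 2.95 m; q_2 = 0.73 × 0.30 × 2.95 = 0.6461 m³/s
w_3 = (9.7 − 1.3)/2 = 4.2 m; q_3 = 1.03 × 0.62 × 4.2 = 2.682 m³/s
w_4 = (16.2 − 5.9)/2 = 5.15 m; q_4 = 0.99 × 0.70 × 5.15 = 3.569 m³/s
w_5 = (17.7 − 9.7)/2 = 4 m; q_5 = 0.99 × 0.38 × 4 = 1.505 m³/s
w_6 = (18.8 − 16.2)/2 = 1.3 m; q_6 = 0.76 × 0.22 × 1.3 = 0.2174 m³/s
Stations 1, 7 contribute zero (depth or velocity is 0).
Q = Σ qᵢ = 8.619 m³/s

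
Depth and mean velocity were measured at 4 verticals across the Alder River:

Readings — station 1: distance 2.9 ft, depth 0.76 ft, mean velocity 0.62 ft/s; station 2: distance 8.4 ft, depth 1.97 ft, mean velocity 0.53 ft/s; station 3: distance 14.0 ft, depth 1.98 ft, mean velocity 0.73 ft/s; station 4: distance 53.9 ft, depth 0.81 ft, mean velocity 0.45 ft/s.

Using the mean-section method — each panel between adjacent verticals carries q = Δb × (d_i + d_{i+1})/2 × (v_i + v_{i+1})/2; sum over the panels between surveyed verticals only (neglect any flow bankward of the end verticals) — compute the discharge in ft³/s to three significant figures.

44.1 ft³/s

Panel 1-2: Δb = 5.5 ft, d̄ = (0.76+1.97)/2 = 1.365, v̄ = (0.62+0.53)/2 = 0.575 → q = 5.5×1.365×0.575 = 4.317 ft³/s
Panel 2-3: Δb = 5.6 ft, d̄ = (1.97+1.98)/2 = 1.975, v̄ = (0.53+0.73)/2 = 0.63 → q = 5.6×1.975×0.63 = 6.968 ft³/s
Panel 3-4: Δb = 39.9 ft, d̄ = (1.98+0.81)/2 = 1.395, v̄ = (0.73+0.45)/2 = 0.59 → q = 39.9×1.395×0.59 = 32.84 ft³/s
Q = Σ q = 44.12 ft³/s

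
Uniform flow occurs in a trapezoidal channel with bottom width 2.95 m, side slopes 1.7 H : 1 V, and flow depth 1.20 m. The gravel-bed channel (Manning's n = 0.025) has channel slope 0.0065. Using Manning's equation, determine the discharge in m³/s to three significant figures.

A = (b + z·y)·y = (2.95 + 1.7×1.20)×1.20 = 5.988 m²
P = b + 2y√(1+z²) = 2.95 + 2×1.20×√(1+1.7²) = 7.684 m
R = A/P = 5.988/7.684 = 0.7793 m
Q = (1/n)·A·R^(2/3)·S^(1/2) = (1/0.025) × 5.988 × 0.7793^(2/3) × 0.0065^(1/2) = 16.35 m³/s

16.4 m³/s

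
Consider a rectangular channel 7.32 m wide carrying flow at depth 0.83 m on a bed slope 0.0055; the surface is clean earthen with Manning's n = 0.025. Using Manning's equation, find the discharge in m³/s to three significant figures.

13.9 m³/s

A = b·y = 7.32 × 0.83 = 6.076 m²
P = b + 2y = 7.32 + 2×0.83 = 8.980 m
R = A/P = 6.076/8.980 = 0.6766 m
Q = (1/n)·A·R^(2/3)·S^(1/2) = (1/0.025) × 6.076 × 0.6766^(2/3) × 0.0055^(1/2) = 13.89 m³/s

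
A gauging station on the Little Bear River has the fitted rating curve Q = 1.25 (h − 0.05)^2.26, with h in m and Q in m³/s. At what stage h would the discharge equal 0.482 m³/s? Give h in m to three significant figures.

h − h₀ = (Q/C)^(1/b) = (0.482/1.25)^(1/2.26) = 0.6560 m
h = 0.05 + 0.6560 = 0.7060 m

0.706 m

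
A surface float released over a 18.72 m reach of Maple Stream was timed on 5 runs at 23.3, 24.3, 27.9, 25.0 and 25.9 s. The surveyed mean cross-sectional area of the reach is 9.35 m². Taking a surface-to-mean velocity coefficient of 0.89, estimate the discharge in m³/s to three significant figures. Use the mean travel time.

6.16 m³/s

t̄ = (23.3 + 24.3 + 27.9 + 25.0 + 25.9) / 5 = 25.28 s
v_surface = L / t̄ = 18.72 / 25.28 = 0.7405 m/s
v_mean = 0.89 × 0.7405 = 0.6591 m/s
Q = A × v_mean = 9.35 × 0.6591 = 6.162 m³/s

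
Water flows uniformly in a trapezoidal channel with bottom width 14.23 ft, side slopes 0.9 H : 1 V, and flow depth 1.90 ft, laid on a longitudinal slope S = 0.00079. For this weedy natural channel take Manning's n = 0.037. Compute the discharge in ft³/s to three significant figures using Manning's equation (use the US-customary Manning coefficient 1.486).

A = (b + z·y)·y = (14.23 + 0.9×1.90)×1.90 = 30.29 ft²
P = b + 2y√(1+z²) = 14.23 + 2×1.90×√(1+0.9²) = 19.34 ft
R = A/P = 30.29/19.34 = 1.566 ft
Q = (1.486/n)·A·R^(2/3)·S^(1/2) = (1.486/0.037) × 30.29 × 1.566^(2/3) × 0.00079^(1/2) = 46.10 ft³/s

46.1 ft³/s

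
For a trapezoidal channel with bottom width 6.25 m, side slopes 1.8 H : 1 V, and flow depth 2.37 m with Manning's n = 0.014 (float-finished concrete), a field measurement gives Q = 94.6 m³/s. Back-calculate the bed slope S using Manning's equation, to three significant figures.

0.00157

A = (b + z·y)·y = (6.25 + 1.8×2.37)×2.37 = 24.92 m²
P = b + 2y√(1+z²) = 6.25 + 2×2.37×√(1+1.8²) = 16.01 m
R = A/P = 24.92/16.01 = 1.557 m
S = (Q·n / (1·A·R^(2/3)))² = (94.6×0.014 / (1×24.92×1.343))² = 0.001565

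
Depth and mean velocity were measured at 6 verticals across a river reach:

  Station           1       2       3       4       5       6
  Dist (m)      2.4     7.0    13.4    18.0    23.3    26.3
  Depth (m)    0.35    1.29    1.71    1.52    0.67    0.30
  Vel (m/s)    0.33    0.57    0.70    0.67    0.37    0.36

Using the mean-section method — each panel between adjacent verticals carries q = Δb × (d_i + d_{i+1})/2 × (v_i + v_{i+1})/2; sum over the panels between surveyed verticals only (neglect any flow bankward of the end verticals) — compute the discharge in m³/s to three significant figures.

Panel 1-2: Δb = 4.6 m, d̄ = (0.35+1.29)/2 = 0.82, v̄ = (0.33+0.57)/2 = 0.45 → q = 4.6×0.82×0.45 = 1.697 m³/s
Panel 2-3: Δb = 6.4 m, d̄ = (1.29+1.71)/2 = 1.5, v̄ = (0.57+0.70)/2 = 0.635 → q = 6.4×1.5×0.635 = 6.096 m³/s
Panel 3-4: Δb = 4.6 m, d̄ = (1.71+1.52)/2 = 1.615, v̄ = (0.70+0.67)/2 = 0.685 → q = 4.6×1.615×0.685 = 5.089 m³/s
Panel 4-5: Δb = 5.3 m, d̄ = (1.52+0.67)/2 = 1.095, v̄ = (0.67+0.37)/2 = 0.52 → q = 5.3×1.095×0.52 = 3.018 m³/s
Panel 5-6: Δb = 3 m, d̄ = (0.67+0.30)/2 = 0.485, v̄ = (0.37+0.36)/2 = 0.365 → q = 3×0.485×0.365 = 0.5311 m³/s
Q = Σ q = 16.43 m³/s

16.4 m³/s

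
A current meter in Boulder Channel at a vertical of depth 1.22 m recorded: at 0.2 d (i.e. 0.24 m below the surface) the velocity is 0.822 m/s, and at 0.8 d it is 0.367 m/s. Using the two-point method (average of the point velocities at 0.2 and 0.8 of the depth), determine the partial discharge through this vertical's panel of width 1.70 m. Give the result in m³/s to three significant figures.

v̄ = (0.822 + 0.367) / 2 = 0.5945 m/s
q = v̄ × d × w = 0.5945 × 1.22 × 1.70 = 1.233 m³/s

1.23 m³/s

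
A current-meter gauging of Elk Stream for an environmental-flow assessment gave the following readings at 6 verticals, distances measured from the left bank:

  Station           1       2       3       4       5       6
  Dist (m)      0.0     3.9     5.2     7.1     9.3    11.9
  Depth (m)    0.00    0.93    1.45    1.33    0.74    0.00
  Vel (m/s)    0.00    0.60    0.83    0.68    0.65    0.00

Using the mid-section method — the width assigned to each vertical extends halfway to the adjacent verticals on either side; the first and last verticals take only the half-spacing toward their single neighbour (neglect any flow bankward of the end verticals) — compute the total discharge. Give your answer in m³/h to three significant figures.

23000 m³/h

w_2 = (5.2 − 0.0)/2 = 2.6 m; q_2 = 0.60 × 0.93 × 2.6 = 1.451 m³/s
w_3 = (7.1 − 3.9)/2 = 1.6 m; q_3 = 0.83 × 1.45 × 1.6 = 1.926 m³/s
w_4 = (9.3 − 5.2)/2 = 2.05 m; q_4 = 0.68 × 1.33 × 2.05 = 1.854 m³/s
w_5 = (11.9 − 7.1)/2 = 2.4 m; q_5 = 0.65 × 0.74 × 2.4 = 1.154 m³/s
Stations 1, 6 contribute zero (depth or velocity is 0).
Q = Σ qᵢ = 6.385 m³/s
= 6.385 × 3600 = 22990 m³/h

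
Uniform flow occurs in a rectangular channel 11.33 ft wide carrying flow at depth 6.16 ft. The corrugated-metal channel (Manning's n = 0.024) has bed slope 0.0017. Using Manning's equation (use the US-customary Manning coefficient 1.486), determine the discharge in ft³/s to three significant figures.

367 ft³/s

A = b·y = 11.33 × 6.16 = 69.79 ft²
P = b + 2y = 11.33 + 2×6.16 = 23.65 ft
R = A/P = 69.79/23.65 = 2.951 ft
Q = (1.486/n)·A·R^(2/3)·S^(1/2) = (1.486/0.024) × 69.79 × 2.951^(2/3) × 0.0017^(1/2) = 366.6 ft³/s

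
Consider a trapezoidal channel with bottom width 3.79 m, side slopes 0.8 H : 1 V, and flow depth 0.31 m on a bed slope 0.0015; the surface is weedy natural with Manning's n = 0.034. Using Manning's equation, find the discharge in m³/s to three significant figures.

0.600 m³/s

A = (b + z·y)·y = (3.79 + 0.8×0.31)×0.31 = 1.252 m²
P = b + 2y√(1+z²) = 3.79 + 2×0.31×√(1+0.8²) = 4.584 m
R = A/P = 1.252/4.584 = 0.2731 m
Q = (1/n)·A·R^(2/3)·S^(1/2) = (1/0.034) × 1.252 × 0.2731^(2/3) × 0.0015^(1/2) = 0.6002 m³/s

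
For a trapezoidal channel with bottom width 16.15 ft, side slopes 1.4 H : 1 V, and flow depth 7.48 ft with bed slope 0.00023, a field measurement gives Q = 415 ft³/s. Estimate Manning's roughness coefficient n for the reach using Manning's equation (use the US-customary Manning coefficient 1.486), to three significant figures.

A = (b + z·y)·y = (16.15 + 1.4×7.48)×7.48 = 199.1 ft²
P = b + 2y√(1+z²) = 16.15 + 2×7.48×√(1+1.4²) = 41.89 ft
R = A/P = 199.1/41.89 = 4.754 ft
n = (1.486/Q)·A·R^(2/3)·S^(1/2) = (1.486/415) × 199.1 × 2.827 × 0.01517 = 0.03057

0.0306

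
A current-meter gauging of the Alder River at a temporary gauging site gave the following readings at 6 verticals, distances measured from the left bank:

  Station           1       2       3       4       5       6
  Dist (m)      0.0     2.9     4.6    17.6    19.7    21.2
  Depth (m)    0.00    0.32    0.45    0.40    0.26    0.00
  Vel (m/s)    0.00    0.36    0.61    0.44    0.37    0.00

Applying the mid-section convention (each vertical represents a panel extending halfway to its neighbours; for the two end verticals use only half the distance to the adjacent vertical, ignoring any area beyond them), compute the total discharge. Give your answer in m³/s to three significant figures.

3.78 m³/s

w_2 = (4.6 − 0.0)/2 = 2.3 m; q_2 = 0.36 × 0.32 × 2.3 = 0.2650 m³/s
w_3 = (17.6 − 2.9)/2 = 7.35 m; q_3 = 0.61 × 0.45 × 7.35 = 2.018 m³/s
w_4 = (19.7 − 4.6)/2 = 7.55 m; q_4 = 0.44 × 0.40 × 7.55 = 1.329 m³/s
w_5 = (21.2 − 17.6)/2 = 1.8 m; q_5 = 0.37 × 0.26 × 1.8 = 0.1732 m³/s
Stations 1, 6 contribute zero (depth or velocity is 0).
Q = Σ qᵢ = 3.784 m³/s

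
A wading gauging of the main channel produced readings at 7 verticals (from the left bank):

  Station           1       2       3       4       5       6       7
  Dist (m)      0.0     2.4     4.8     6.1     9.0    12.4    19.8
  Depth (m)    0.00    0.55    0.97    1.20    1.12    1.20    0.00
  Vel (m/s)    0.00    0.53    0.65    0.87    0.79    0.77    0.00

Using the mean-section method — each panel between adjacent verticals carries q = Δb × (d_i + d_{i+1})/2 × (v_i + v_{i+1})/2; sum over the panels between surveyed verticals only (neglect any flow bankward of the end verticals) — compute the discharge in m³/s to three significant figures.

9.90 m³/s

Panel 1-2: Δb = 2.4 m, d̄ = (0.00+0.55)/2 = 0.275, v̄ = (0.00+0.53)/2 = 0.265 → q = 2.4×0.275×0.265 = 0.1749 m³/s
Panel 2-3: Δb = 2.4 m, d̄ = (0.55+0.97)/2 = 0.76, v̄ = (0.53+0.65)/2 = 0.59 → q = 2.4×0.76×0.59 = 1.076 m³/s
Panel 3-4: Δb = 1.3 m, d̄ = (0.97+1.20)/2 = 1.085, v̄ = (0.65+0.87)/2 = 0.76 → q = 1.3×1.085×0.76 = 1.072 m³/s
Panel 4-5: Δb = 2.9 m, d̄ = (1.20+1.12)/2 = 1.16, v̄ = (0.87+0.79)/2 = 0.83 → q = 2.9×1.16×0.83 = 2.792 m³/s
Panel 5-6: Δb = 3.4 m, d̄ = (1.12+1.20)/2 = 1.16, v̄ = (0.79+0.77)/2 = 0.78 → q = 3.4×1.16×0.78 = 3.076 m³/s
Panel 6-7: Δb = 7.4 m, d̄ = (1.20+0.00)/2 = 0.6, v̄ = (0.77+0.00)/2 = 0.385 → q = 7.4×0.6×0.385 = 1.709 m³/s
Q = Σ q = 9.901 m³/s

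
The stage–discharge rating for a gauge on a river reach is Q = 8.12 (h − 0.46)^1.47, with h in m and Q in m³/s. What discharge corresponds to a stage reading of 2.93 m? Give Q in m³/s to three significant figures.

30.7 m³/s

Q = 8.12 × (2.93 − 0.46)^1.47 = 8.12 × 2.47^1.47 = 30.68 m³/s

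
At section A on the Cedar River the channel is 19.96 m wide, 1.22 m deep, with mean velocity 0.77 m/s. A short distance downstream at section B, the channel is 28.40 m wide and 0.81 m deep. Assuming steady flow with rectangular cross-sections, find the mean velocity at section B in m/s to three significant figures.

0.815 m/s

Q = A₁V₁ = (19.96×1.22) × 0.77 = 18.75 m³/s
A₂ = 28.40 × 0.81 = 23.00 m²
V₂ = Q/A₂ = 18.75/23.00 = 0.8151 m/s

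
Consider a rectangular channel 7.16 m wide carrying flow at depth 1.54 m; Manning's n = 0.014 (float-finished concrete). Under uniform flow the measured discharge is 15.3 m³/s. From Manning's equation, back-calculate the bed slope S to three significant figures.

A = b·y = 7.16 × 1.54 = 11.03 m²
P = b + 2y = 7.16 + 2×1.54 = 10.24 m
R = A/P = 11.03/10.24 = 1.077 m
S = (Q·n / (1·A·R^(2/3)))² = (15.3×0.014 / (1×11.03×1.051))² = 0.0003419

0.000342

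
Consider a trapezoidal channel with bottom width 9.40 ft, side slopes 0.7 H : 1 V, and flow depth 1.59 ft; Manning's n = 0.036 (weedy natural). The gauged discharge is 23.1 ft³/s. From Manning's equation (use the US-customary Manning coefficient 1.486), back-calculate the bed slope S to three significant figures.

A = (b + z·y)·y = (9.40 + 0.7×1.59)×1.59 = 16.72 ft²
P = b + 2y√(1+z²) = 9.40 + 2×1.59×√(1+0.7²) = 13.28 ft
R = A/P = 16.72/13.28 = 1.259 ft
S = (Q·n / (1.486·A·R^(2/3)))² = (23.1×0.036 / (1.486×16.72×1.166))² = 0.0008249

0.000825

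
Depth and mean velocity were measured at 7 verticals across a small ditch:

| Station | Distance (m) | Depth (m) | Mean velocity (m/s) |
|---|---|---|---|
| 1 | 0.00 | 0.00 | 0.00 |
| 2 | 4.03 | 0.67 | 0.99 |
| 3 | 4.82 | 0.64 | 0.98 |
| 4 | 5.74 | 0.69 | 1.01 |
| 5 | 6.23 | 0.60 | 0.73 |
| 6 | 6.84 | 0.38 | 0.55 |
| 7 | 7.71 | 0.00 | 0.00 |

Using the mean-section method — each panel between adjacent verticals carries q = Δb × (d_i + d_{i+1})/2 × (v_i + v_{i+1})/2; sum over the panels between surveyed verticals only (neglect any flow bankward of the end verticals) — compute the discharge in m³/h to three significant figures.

Panel 1-2: Δb = 4.03 m, d̄ = (0.00+0.67)/2 = 0.335, v̄ = (0.00+0.99)/2 = 0.495 → q = 4.03×0.335×0.495 = 0.6683 m³/s
Panel 2-3: Δb = 0.79 m, d̄ = (0.67+0.64)/2 = 0.655, v̄ = (0.99+0.98)/2 = 0.985 → q = 0.79×0.655×0.985 = 0.5097 m³/s
Panel 3-4: Δb = 0.92 m, d̄ = (0.64+0.69)/2 = 0.665, v̄ = (0.98+1.01)/2 = 0.995 → q = 0.92×0.665×0.995 = 0.6087 m³/s
Panel 4-5: Δb = 0.49 m, d̄ = (0.69+0.60)/2 = 0.645, v̄ = (1.01+0.73)/2 = 0.87 → q = 0.49×0.645×0.87 = 0.2750 m³/s
Panel 5-6: Δb = 0.61 m, d̄ = (0.60+0.38)/2 = 0.49, v̄ = (0.73+0.55)/2 = 0.64 → q = 0.61×0.49×0.64 = 0.1913 m³/s
Panel 6-7: Δb = 0.87 m, d̄ = (0.38+0.00)/2 = 0.19, v̄ = (0.55+0.00)/2 = 0.275 → q = 0.87×0.19×0.275 = 0.04546 m³/s
Q = Σ q = 2.298 m³/s
= 2.298 × 3600 = 8274 m³/h

8270 m³/h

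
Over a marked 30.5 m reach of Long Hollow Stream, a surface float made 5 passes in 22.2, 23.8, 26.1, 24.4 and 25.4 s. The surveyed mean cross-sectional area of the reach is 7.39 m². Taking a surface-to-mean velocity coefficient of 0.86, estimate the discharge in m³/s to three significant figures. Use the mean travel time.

7.95 m³/s

t̄ = (22.2 + 23.8 + 26.1 + 24.4 + 25.4) / 5 = 24.38 s
v_surface = L / t̄ = 30.5 / 24.38 = 1.251 m/s
v_mean = 0.86 × 1.251 = 1.076 m/s
Q = A × v_mean = 7.39 × 1.076 = 7.951 m³/s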